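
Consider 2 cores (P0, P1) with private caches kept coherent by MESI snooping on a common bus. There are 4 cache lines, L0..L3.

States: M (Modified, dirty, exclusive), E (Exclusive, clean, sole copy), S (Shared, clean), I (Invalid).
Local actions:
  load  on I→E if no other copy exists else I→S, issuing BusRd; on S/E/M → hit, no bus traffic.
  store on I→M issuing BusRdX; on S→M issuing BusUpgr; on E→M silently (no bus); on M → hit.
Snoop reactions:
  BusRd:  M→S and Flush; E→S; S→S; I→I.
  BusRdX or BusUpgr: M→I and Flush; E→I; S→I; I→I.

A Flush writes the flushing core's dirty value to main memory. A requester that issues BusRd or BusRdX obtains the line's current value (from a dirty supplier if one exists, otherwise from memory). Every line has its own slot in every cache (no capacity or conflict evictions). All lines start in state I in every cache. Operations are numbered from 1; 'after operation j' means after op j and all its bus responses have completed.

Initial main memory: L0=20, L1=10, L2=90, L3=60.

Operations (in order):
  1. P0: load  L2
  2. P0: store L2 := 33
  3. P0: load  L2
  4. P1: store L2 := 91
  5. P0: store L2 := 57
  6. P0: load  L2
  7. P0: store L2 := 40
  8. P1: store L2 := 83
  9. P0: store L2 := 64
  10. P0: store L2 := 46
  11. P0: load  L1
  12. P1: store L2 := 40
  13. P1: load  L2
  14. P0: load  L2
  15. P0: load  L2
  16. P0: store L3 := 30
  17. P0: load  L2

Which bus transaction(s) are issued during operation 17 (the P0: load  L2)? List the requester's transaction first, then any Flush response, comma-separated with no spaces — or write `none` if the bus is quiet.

bus = none

[1] P0: load  L2 | P0:E(90), P1:I | bus: BusRd
[2] P0: store L2 := 33 | P0:M(33), P1:I | bus: none
[3] P0: load  L2 | P0:M(33), P1:I | bus: none
[4] P1: store L2 := 91 | P0:I, P1:M(91) | bus: BusRdX,Flush
[5] P0: store L2 := 57 | P0:M(57), P1:I | bus: BusRdX,Flush
[6] P0: load  L2 | P0:M(57), P1:I | bus: none
[7] P0: store L2 := 40 | P0:M(40), P1:I | bus: none
[8] P1: store L2 := 83 | P0:I, P1:M(83) | bus: BusRdX,Flush
[9] P0: store L2 := 64 | P0:M(64), P1:I | bus: BusRdX,Flush
[10] P0: store L2 := 46 | P0:M(46), P1:I | bus: none
[11] P0: load  L1 | P0:E(10), P1:I | bus: BusRd
[12] P1: store L2 := 40 | P0:I, P1:M(40) | bus: BusRdX,Flush
[13] P1: load  L2 | P0:I, P1:M(40) | bus: none
[14] P0: load  L2 | P0:S(40), P1:S(40) | bus: BusRd,Flush
[15] P0: load  L2 | P0:S(40), P1:S(40) | bus: none
[16] P0: store L3 := 30 | P0:M(30), P1:I | bus: BusRdX
[17] P0: load  L2 | P0:S(40), P1:S(40) | bus: none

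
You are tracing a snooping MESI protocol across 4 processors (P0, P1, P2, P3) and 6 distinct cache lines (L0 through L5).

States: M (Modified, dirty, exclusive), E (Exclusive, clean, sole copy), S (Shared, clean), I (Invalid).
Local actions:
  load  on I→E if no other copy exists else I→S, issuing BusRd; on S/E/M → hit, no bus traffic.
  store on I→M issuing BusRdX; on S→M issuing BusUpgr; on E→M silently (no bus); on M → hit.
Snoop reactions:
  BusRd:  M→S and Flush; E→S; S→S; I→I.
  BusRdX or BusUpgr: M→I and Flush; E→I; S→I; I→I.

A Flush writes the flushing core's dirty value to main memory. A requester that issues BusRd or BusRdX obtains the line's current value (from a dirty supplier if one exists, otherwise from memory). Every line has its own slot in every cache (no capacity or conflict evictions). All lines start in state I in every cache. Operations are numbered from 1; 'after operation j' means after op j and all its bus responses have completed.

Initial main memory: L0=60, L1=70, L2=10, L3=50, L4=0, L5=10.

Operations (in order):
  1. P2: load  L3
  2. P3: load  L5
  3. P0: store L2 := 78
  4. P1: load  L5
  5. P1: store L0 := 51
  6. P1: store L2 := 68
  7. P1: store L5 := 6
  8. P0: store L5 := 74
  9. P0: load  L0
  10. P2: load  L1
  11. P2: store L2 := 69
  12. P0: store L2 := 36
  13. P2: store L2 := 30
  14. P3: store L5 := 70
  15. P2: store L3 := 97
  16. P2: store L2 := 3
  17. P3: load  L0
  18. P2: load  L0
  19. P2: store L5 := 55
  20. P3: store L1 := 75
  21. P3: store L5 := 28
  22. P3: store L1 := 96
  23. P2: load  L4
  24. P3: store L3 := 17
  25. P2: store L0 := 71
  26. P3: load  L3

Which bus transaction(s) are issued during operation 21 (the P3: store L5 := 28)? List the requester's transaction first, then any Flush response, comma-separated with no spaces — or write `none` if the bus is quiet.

bus = BusRdX,Flush

1. P2: load  L3  bus=[BusRd]  L3: P0=I P1=I P2=E P3=I  mem[L3]=50
2. P3: load  L5  bus=[BusRd]  L5: P0=I P1=I P2=I P3=E  mem[L5]=10
3. P0: store L2 := 78  bus=[BusRdX]  L2: P0=M P1=I P2=I P3=I  mem[L2]=10
4. P1: load  L5  bus=[BusRd]  L5: P0=I P1=S P2=I P3=S  mem[L5]=10
5. P1: store L0 := 51  bus=[BusRdX]  L0: P0=I P1=M P2=I P3=I  mem[L0]=60
6. P1: store L2 := 68  bus=[BusRdX,Flush]  L2: P0=I P1=M P2=I P3=I  mem[L2]=78
7. P1: store L5 := 6  bus=[BusUpgr]  L5: P0=I P1=M P2=I P3=I  mem[L5]=10
8. P0: store L5 := 74  bus=[BusRdX,Flush]  L5: P0=M P1=I P2=I P3=I  mem[L5]=6
9. P0: load  L0  bus=[BusRd,Flush]  L0: P0=S P1=S P2=I P3=I  mem[L0]=51
10. P2: load  L1  bus=[BusRd]  L1: P0=I P1=I P2=E P3=I  mem[L1]=70
11. P2: store L2 := 69  bus=[BusRdX,Flush]  L2: P0=I P1=I P2=M P3=I  mem[L2]=68
12. P0: store L2 := 36  bus=[BusRdX,Flush]  L2: P0=M P1=I P2=I P3=I  mem[L2]=69
13. P2: store L2 := 30  bus=[BusRdX,Flush]  L2: P0=I P1=I P2=M P3=I  mem[L2]=36
14. P3: store L5 := 70  bus=[BusRdX,Flush]  L5: P0=I P1=I P2=I P3=M  mem[L5]=74
15. P2: store L3 := 97  bus=[-]  L3: P0=I P1=I P2=M P3=I  mem[L3]=50
16. P2: store L2 := 3  bus=[-]  L2: P0=I P1=I P2=M P3=I  mem[L2]=36
17. P3: load  L0  bus=[BusRd]  L0: P0=S P1=S P2=I P3=S  mem[L0]=51
18. P2: load  L0  bus=[BusRd]  L0: P0=S P1=S P2=S P3=S  mem[L0]=51
19. P2: store L5 := 55  bus=[BusRdX,Flush]  L5: P0=I P1=I P2=M P3=I  mem[L5]=70
20. P3: store L1 := 75  bus=[BusRdX]  L1: P0=I P1=I P2=I P3=M  mem[L1]=70
21. P3: store L5 := 28  bus=[BusRdX,Flush]  L5: P0=I P1=I P2=I P3=M  mem[L5]=55
22. P3: store L1 := 96  bus=[-]  L1: P0=I P1=I P2=I P3=M  mem[L1]=70
23. P2: load  L4  bus=[BusRd]  L4: P0=I P1=I P2=E P3=I  mem[L4]=0
24. P3: store L3 := 17  bus=[BusRdX,Flush]  L3: P0=I P1=I P2=I P3=M  mem[L3]=97
25. P2: store L0 := 71  bus=[BusUpgr]  L0: P0=I P1=I P2=M P3=I  mem[L0]=51
26. P3: load  L3  bus=[-]  L3: P0=I P1=I P2=I P3=M  mem[L3]=97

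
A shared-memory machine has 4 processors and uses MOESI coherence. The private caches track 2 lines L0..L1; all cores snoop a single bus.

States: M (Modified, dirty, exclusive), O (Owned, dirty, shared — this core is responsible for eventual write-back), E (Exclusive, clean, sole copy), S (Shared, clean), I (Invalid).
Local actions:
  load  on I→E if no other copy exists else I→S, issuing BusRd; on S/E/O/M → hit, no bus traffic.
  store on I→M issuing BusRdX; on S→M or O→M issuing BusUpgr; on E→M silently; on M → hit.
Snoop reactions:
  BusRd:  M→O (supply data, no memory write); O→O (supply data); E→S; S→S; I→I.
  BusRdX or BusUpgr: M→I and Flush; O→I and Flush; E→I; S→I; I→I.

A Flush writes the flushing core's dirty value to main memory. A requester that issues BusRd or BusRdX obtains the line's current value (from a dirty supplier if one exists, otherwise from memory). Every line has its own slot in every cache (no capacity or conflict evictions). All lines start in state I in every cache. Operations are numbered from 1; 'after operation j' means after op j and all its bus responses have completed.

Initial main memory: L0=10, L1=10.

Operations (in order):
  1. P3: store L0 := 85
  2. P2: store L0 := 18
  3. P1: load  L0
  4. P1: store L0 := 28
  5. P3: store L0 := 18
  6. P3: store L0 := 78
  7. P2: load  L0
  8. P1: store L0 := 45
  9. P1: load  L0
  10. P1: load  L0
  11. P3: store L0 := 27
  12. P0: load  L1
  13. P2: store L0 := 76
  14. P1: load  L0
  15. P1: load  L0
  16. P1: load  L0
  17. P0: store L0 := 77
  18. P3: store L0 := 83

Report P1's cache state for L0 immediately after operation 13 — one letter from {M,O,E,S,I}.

[1] P3: store L0 := 85 | P0:I, P1:I, P2:I, P3:M(85) | bus: BusRdX
[2] P2: store L0 := 18 | P0:I, P1:I, P2:M(18), P3:I | bus: BusRdX,Flush
[3] P1: load  L0 | P0:I, P1:S(18), P2:O(18), P3:I | bus: BusRd
[4] P1: store L0 := 28 | P0:I, P1:M(28), P2:I, P3:I | bus: BusUpgr,Flush
[5] P3: store L0 := 18 | P0:I, P1:I, P2:I, P3:M(18) | bus: BusRdX,Flush
[6] P3: store L0 := 78 | P0:I, P1:I, P2:I, P3:M(78) | bus: none
[7] P2: load  L0 | P0:I, P1:I, P2:S(78), P3:O(78) | bus: BusRd
[8] P1: store L0 := 45 | P0:I, P1:M(45), P2:I, P3:I | bus: BusRdX,Flush
[9] P1: load  L0 | P0:I, P1:M(45), P2:I, P3:I | bus: none
[10] P1: load  L0 | P0:I, P1:M(45), P2:I, P3:I | bus: none
[11] P3: store L0 := 27 | P0:I, P1:I, P2:I, P3:M(27) | bus: BusRdX,Flush
[12] P0: load  L1 | P0:E(10), P1:I, P2:I, P3:I | bus: BusRd
[13] P2: store L0 := 76 | P0:I, P1:I, P2:M(76), P3:I | bus: BusRdX,Flush
[14] P1: load  L0 | P0:I, P1:S(76), P2:O(76), P3:I | bus: BusRd
[15] P1: load  L0 | P0:I, P1:S(76), P2:O(76), P3:I | bus: none
[16] P1: load  L0 | P0:I, P1:S(76), P2:O(76), P3:I | bus: none
[17] P0: store L0 := 77 | P0:M(77), P1:I, P2:I, P3:I | bus: BusRdX,Flush
[18] P3: store L0 := 83 | P0:I, P1:I, P2:I, P3:M(83) | bus: BusRdX,Flush

state = I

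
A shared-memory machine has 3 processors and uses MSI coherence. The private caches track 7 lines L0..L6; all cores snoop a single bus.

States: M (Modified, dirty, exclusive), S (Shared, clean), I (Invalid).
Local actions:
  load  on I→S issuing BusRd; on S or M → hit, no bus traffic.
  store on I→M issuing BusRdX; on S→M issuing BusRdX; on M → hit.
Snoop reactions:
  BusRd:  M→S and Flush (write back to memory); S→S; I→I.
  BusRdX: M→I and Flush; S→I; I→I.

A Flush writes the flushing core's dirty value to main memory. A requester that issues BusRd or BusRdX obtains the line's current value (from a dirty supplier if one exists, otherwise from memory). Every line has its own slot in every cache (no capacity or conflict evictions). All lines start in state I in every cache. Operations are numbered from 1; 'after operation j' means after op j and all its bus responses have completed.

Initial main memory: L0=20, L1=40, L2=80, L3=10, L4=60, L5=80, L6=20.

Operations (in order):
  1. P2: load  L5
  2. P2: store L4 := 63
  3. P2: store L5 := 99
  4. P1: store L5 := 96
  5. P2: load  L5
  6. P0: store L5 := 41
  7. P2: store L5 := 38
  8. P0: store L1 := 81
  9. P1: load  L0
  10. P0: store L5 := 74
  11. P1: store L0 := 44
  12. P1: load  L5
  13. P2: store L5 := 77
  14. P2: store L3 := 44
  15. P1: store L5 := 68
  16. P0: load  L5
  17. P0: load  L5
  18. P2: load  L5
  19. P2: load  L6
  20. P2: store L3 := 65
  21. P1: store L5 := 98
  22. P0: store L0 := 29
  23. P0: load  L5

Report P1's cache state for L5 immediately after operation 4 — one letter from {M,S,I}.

1. P2: load  L5  bus=[BusRd]  L5: P0=I P1=I P2=S  mem[L5]=80
2. P2: store L4 := 63  bus=[BusRdX]  L4: P0=I P1=I P2=M  mem[L4]=60
3. P2: store L5 := 99  bus=[BusRdX]  L5: P0=I P1=I P2=M  mem[L5]=80
4. P1: store L5 := 96  bus=[BusRdX,Flush]  L5: P0=I P1=M P2=I  mem[L5]=99
5. P2: load  L5  bus=[BusRd,Flush]  L5: P0=I P1=S P2=S  mem[L5]=96
6. P0: store L5 := 41  bus=[BusRdX]  L5: P0=M P1=I P2=I  mem[L5]=96
7. P2: store L5 := 38  bus=[BusRdX,Flush]  L5: P0=I P1=I P2=M  mem[L5]=41
8. P0: store L1 := 81  bus=[BusRdX]  L1: P0=M P1=I P2=I  mem[L1]=40
9. P1: load  L0  bus=[BusRd]  L0: P0=I P1=S P2=I  mem[L0]=20
10. P0: store L5 := 74  bus=[BusRdX,Flush]  L5: P0=M P1=I P2=I  mem[L5]=38
11. P1: store L0 := 44  bus=[BusRdX]  L0: P0=I P1=M P2=I  mem[L0]=20
12. P1: load  L5  bus=[BusRd,Flush]  L5: P0=S P1=S P2=I  mem[L5]=74
13. P2: store L5 := 77  bus=[BusRdX]  L5: P0=I P1=I P2=M  mem[L5]=74
14. P2: store L3 := 44  bus=[BusRdX]  L3: P0=I P1=I P2=M  mem[L3]=10
15. P1: store L5 := 68  bus=[BusRdX,Flush]  L5: P0=I P1=M P2=I  mem[L5]=77
16. P0: load  L5  bus=[BusRd,Flush]  L5: P0=S P1=S P2=I  mem[L5]=68
17. P0: load  L5  bus=[-]  L5: P0=S P1=S P2=I  mem[L5]=68
18. P2: load  L5  bus=[BusRd]  L5: P0=S P1=S P2=S  mem[L5]=68
19. P2: load  L6  bus=[BusRd]  L6: P0=I P1=I P2=S  mem[L6]=20
20. P2: store L3 := 65  bus=[-]  L3: P0=I P1=I P2=M  mem[L3]=10
21. P1: store L5 := 98  bus=[BusRdX]  L5: P0=I P1=M P2=I  mem[L5]=68
22. P0: store L0 := 29  bus=[BusRdX,Flush]  L0: P0=M P1=I P2=I  mem[L0]=44
23. P0: load  L5  bus=[BusRd,Flush]  L5: P0=S P1=S P2=I  mem[L5]=98

state = M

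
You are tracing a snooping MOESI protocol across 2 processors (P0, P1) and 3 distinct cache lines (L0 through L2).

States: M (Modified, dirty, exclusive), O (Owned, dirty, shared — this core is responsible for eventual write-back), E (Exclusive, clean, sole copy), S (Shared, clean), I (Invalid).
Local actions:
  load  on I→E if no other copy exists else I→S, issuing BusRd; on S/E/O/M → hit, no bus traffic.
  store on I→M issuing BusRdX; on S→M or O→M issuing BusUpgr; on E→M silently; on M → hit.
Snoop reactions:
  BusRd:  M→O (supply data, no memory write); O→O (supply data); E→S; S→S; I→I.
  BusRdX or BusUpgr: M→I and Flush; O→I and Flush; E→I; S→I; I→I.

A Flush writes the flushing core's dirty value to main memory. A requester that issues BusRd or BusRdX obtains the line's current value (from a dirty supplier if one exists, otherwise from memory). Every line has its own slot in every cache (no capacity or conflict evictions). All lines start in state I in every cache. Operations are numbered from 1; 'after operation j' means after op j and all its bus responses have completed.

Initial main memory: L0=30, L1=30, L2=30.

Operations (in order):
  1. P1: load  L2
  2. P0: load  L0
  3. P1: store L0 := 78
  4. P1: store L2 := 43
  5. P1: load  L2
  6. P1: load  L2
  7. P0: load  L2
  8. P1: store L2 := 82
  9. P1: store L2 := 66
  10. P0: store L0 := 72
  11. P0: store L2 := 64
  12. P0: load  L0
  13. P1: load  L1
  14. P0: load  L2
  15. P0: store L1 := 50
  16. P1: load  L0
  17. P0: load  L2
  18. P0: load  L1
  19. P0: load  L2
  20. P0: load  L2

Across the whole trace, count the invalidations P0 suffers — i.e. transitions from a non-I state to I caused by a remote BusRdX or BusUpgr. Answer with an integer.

[1] P1: load  L2 | P0:I, P1:E(30) | bus: BusRd
[2] P0: load  L0 | P0:E(30), P1:I | bus: BusRd
[3] P1: store L0 := 78 | P0:I, P1:M(78) | bus: BusRdX
[4] P1: store L2 := 43 | P0:I, P1:M(43) | bus: none
[5] P1: load  L2 | P0:I, P1:M(43) | bus: none
[6] P1: load  L2 | P0:I, P1:M(43) | bus: none
[7] P0: load  L2 | P0:S(43), P1:O(43) | bus: BusRd
[8] P1: store L2 := 82 | P0:I, P1:M(82) | bus: BusUpgr
[9] P1: store L2 := 66 | P0:I, P1:M(66) | bus: none
[10] P0: store L0 := 72 | P0:M(72), P1:I | bus: BusRdX,Flush
[11] P0: store L2 := 64 | P0:M(64), P1:I | bus: BusRdX,Flush
[12] P0: load  L0 | P0:M(72), P1:I | bus: none
[13] P1: load  L1 | P0:I, P1:E(30) | bus: BusRd
[14] P0: load  L2 | P0:M(64), P1:I | bus: none
[15] P0: store L1 := 50 | P0:M(50), P1:I | bus: BusRdX
[16] P1: load  L0 | P0:O(72), P1:S(72) | bus: BusRd
[17] P0: load  L2 | P0:M(64), P1:I | bus: none
[18] P0: load  L1 | P0:M(50), P1:I | bus: none
[19] P0: load  L2 | P0:M(64), P1:I | bus: none
[20] P0: load  L2 | P0:M(64), P1:I | bus: none

invalidations = 2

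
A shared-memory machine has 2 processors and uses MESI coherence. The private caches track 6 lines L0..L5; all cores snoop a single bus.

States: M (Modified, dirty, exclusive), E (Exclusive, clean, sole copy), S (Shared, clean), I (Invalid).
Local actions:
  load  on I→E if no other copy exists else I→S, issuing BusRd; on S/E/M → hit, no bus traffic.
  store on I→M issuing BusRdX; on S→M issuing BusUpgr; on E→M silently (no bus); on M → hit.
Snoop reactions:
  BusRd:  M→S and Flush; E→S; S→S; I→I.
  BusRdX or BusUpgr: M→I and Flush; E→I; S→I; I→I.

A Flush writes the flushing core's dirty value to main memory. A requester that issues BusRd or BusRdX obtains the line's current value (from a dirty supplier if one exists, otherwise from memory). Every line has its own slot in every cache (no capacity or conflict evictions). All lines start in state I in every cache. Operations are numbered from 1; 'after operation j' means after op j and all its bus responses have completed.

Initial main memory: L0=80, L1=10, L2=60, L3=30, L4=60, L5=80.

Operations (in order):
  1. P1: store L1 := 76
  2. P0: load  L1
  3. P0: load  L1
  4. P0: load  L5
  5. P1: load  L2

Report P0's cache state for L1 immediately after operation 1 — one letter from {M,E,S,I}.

step 1: P1: store L1 := 76  ⟶  IM  (L1)  txn=BusRdX  M[L1]=10
step 2: P0: load  L1  ⟶  SS  (L1)  txn=BusRd+Flush  M[L1]=76
step 3: P0: load  L1  ⟶  SS  (L1)  txn=∅  M[L1]=76
step 4: P0: load  L5  ⟶  EI  (L5)  txn=BusRd  M[L5]=80
step 5: P1: load  L2  ⟶  IE  (L2)  txn=BusRd  M[L2]=60

state = I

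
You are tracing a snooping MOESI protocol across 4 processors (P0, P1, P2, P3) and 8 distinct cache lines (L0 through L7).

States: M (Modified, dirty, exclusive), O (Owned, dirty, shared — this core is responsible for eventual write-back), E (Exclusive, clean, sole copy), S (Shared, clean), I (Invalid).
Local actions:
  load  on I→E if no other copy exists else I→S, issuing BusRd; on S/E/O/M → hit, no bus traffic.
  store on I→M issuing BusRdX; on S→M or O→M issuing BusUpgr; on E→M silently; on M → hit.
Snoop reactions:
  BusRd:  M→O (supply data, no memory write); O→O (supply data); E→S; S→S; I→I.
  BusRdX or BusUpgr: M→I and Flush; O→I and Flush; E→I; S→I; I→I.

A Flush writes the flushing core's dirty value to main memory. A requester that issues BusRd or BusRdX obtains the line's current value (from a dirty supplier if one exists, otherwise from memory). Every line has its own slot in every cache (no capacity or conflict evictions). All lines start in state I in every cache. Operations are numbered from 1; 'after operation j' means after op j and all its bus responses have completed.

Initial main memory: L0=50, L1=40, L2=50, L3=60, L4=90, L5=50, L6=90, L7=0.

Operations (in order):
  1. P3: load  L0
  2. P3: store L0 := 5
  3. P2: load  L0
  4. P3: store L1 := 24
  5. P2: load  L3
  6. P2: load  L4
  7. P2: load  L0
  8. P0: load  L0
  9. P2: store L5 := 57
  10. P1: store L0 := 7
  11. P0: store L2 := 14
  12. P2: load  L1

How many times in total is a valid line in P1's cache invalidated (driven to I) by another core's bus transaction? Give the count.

  op1 P3: load  L0 → I/I/I/E on L0; bus BusRd; mem=50
  op2 P3: store L0 := 5 → I/I/I/M on L0; bus (none); mem=50
  op3 P2: load  L0 → I/I/S/O on L0; bus BusRd; mem=50
  op4 P3: store L1 := 24 → I/I/I/M on L1; bus BusRdX; mem=40
  op5 P2: load  L3 → I/I/E/I on L3; bus BusRd; mem=60
  op6 P2: load  L4 → I/I/E/I on L4; bus BusRd; mem=90
  op7 P2: load  L0 → I/I/S/O on L0; bus (none); mem=50
  op8 P0: load  L0 → S/I/S/O on L0; bus BusRd; mem=50
  op9 P2: store L5 := 57 → I/I/M/I on L5; bus BusRdX; mem=50
  op10 P1: store L0 := 7 → I/M/I/I on L0; bus BusRdX Flush; mem=5
  op11 P0: store L2 := 14 → M/I/I/I on L2; bus BusRdX; mem=50
  op12 P2: load  L1 → I/I/S/O on L1; bus BusRd; mem=40

invalidations = 0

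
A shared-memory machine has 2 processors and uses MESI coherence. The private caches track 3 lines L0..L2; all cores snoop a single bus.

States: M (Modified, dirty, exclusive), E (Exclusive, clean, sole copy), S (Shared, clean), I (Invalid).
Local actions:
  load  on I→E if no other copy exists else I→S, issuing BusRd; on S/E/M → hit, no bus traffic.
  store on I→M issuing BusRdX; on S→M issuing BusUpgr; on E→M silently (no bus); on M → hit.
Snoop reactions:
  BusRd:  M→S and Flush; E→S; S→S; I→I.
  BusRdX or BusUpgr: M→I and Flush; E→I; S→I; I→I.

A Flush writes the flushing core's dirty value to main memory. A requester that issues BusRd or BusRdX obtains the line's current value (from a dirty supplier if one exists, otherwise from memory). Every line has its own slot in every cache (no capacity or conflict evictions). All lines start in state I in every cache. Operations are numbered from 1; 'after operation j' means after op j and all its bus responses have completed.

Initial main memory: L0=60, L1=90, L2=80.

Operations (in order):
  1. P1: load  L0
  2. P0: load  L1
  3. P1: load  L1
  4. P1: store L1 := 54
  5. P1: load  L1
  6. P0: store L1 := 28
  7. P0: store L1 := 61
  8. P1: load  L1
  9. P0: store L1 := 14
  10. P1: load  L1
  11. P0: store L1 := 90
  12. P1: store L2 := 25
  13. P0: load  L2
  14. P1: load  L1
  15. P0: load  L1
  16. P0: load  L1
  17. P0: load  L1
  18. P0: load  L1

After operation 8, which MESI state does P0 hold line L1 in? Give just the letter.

1. P1: load  L0  bus=[BusRd]  L0: P0=I P1=E  mem[L0]=60
2. P0: load  L1  bus=[BusRd]  L1: P0=E P1=I  mem[L1]=90
3. P1: load  L1  bus=[BusRd]  L1: P0=S P1=S  mem[L1]=90
4. P1: store L1 := 54  bus=[BusUpgr]  L1: P0=I P1=M  mem[L1]=90
5. P1: load  L1  bus=[-]  L1: P0=I P1=M  mem[L1]=90
6. P0: store L1 := 28  bus=[BusRdX,Flush]  L1: P0=M P1=I  mem[L1]=54
7. P0: store L1 := 61  bus=[-]  L1: P0=M P1=I  mem[L1]=54
8. P1: load  L1  bus=[BusRd,Flush]  L1: P0=S P1=S  mem[L1]=61
9. P0: store L1 := 14  bus=[BusUpgr]  L1: P0=M P1=I  mem[L1]=61
10. P1: load  L1  bus=[BusRd,Flush]  L1: P0=S P1=S  mem[L1]=14
11. P0: store L1 := 90  bus=[BusUpgr]  L1: P0=M P1=I  mem[L1]=14
12. P1: store L2 := 25  bus=[BusRdX]  L2: P0=I P1=M  mem[L2]=80
13. P0: load  L2  bus=[BusRd,Flush]  L2: P0=S P1=S  mem[L2]=25
14. P1: load  L1  bus=[BusRd,Flush]  L1: P0=S P1=S  mem[L1]=90
15. P0: load  L1  bus=[-]  L1: P0=S P1=S  mem[L1]=90
16. P0: load  L1  bus=[-]  L1: P0=S P1=S  mem[L1]=90
17. P0: load  L1  bus=[-]  L1: P0=S P1=S  mem[L1]=90
18. P0: load  L1  bus=[-]  L1: P0=S P1=S  mem[L1]=90

state = S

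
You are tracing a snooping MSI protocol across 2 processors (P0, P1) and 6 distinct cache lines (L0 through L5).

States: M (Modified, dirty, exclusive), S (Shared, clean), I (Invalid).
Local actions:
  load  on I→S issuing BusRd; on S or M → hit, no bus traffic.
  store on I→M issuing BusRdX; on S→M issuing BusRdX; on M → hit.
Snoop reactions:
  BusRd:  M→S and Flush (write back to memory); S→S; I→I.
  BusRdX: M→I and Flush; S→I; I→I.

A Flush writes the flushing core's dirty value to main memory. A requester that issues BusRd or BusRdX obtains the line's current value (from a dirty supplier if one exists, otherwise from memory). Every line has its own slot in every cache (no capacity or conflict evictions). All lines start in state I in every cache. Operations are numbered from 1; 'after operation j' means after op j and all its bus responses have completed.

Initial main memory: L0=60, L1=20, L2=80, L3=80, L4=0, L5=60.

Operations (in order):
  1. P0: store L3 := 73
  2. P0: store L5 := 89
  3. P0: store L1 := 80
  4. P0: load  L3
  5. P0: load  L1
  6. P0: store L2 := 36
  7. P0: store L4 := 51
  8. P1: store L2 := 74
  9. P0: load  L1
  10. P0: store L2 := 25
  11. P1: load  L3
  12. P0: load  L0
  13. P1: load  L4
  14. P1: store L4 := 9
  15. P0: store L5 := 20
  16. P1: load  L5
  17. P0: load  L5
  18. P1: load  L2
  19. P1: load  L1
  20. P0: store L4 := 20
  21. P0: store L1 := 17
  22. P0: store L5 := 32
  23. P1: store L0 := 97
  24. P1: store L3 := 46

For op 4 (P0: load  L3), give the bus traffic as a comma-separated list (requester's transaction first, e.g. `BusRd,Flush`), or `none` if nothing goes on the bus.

bus = none

step 1: P0: store L3 := 73  ⟶  MI  (L3)  txn=BusRdX  M[L3]=80
step 2: P0: store L5 := 89  ⟶  MI  (L5)  txn=BusRdX  M[L5]=60
step 3: P0: store L1 := 80  ⟶  MI  (L1)  txn=BusRdX  M[L1]=20
step 4: P0: load  L3  ⟶  MI  (L3)  txn=∅  M[L3]=80
step 5: P0: load  L1  ⟶  MI  (L1)  txn=∅  M[L1]=20
step 6: P0: store L2 := 36  ⟶  MI  (L2)  txn=BusRdX  M[L2]=80
step 7: P0: store L4 := 51  ⟶  MI  (L4)  txn=BusRdX  M[L4]=0
step 8: P1: store L2 := 74  ⟶  IM  (L2)  txn=BusRdX+Flush  M[L2]=36
step 9: P0: load  L1  ⟶  MI  (L1)  txn=∅  M[L1]=20
step 10: P0: store L2 := 25  ⟶  MI  (L2)  txn=BusRdX+Flush  M[L2]=74
step 11: P1: load  L3  ⟶  SS  (L3)  txn=BusRd+Flush  M[L3]=73
step 12: P0: load  L0  ⟶  SI  (L0)  txn=BusRd  M[L0]=60
step 13: P1: load  L4  ⟶  SS  (L4)  txn=BusRd+Flush  M[L4]=51
step 14: P1: store L4 := 9  ⟶  IM  (L4)  txn=BusRdX  M[L4]=51
step 15: P0: store L5 := 20  ⟶  MI  (L5)  txn=∅  M[L5]=60
step 16: P1: load  L5  ⟶  SS  (L5)  txn=BusRd+Flush  M[L5]=20
step 17: P0: load  L5  ⟶  SS  (L5)  txn=∅  M[L5]=20
step 18: P1: load  L2  ⟶  SS  (L2)  txn=BusRd+Flush  M[L2]=25
step 19: P1: load  L1  ⟶  SS  (L1)  txn=BusRd+Flush  M[L1]=80
step 20: P0: store L4 := 20  ⟶  MI  (L4)  txn=BusRdX+Flush  M[L4]=9
step 21: P0: store L1 := 17  ⟶  MI  (L1)  txn=BusRdX  M[L1]=80
step 22: P0: store L5 := 32  ⟶  MI  (L5)  txn=BusRdX  M[L5]=20
step 23: P1: store L0 := 97  ⟶  IM  (L0)  txn=BusRdX  M[L0]=60
step 24: P1: store L3 := 46  ⟶  IM  (L3)  txn=BusRdX  M[L3]=73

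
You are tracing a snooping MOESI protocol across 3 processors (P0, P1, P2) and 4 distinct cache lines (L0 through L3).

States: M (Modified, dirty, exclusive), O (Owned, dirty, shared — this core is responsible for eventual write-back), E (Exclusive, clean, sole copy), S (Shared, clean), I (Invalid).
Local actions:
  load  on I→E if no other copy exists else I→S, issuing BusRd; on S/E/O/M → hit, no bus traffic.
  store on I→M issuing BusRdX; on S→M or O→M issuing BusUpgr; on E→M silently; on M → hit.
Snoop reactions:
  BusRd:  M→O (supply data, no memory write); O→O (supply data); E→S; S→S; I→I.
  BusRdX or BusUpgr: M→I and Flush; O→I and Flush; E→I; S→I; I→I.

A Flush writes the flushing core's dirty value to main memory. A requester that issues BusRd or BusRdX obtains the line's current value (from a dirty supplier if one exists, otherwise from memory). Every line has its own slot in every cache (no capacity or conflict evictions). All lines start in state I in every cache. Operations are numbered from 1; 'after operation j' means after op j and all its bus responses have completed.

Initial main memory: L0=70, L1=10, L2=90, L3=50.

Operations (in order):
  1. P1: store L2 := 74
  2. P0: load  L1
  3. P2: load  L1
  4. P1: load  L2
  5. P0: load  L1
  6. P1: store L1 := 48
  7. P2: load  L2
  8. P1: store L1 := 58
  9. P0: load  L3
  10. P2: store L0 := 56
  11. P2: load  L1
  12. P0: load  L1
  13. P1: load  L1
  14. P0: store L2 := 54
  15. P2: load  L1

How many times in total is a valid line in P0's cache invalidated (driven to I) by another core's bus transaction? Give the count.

  op1 P1: store L2 := 74 → I/M/I on L2; bus BusRdX; mem=90
  op2 P0: load  L1 → E/I/I on L1; bus BusRd; mem=10
  op3 P2: load  L1 → S/I/S on L1; bus BusRd; mem=10
  op4 P1: load  L2 → I/M/I on L2; bus (none); mem=90
  op5 P0: load  L1 → S/I/S on L1; bus (none); mem=10
  op6 P1: store L1 := 48 → I/M/I on L1; bus BusRdX; mem=10
  op7 P2: load  L2 → I/O/S on L2; bus BusRd; mem=90
  op8 P1: store L1 := 58 → I/M/I on L1; bus (none); mem=10
  op9 P0: load  L3 → E/I/I on L3; bus BusRd; mem=50
  op10 P2: store L0 := 56 → I/I/M on L0; bus BusRdX; mem=70
  op11 P2: load  L1 → I/O/S on L1; bus BusRd; mem=10
  op12 P0: load  L1 → S/O/S on L1; bus BusRd; mem=10
  op13 P1: load  L1 → S/O/S on L1; bus (none); mem=10
  op14 P0: store L2 := 54 → M/I/I on L2; bus BusRdX Flush; mem=74
  op15 P2: load  L1 → S/O/S on L1; bus (none); mem=10

invalidations = 1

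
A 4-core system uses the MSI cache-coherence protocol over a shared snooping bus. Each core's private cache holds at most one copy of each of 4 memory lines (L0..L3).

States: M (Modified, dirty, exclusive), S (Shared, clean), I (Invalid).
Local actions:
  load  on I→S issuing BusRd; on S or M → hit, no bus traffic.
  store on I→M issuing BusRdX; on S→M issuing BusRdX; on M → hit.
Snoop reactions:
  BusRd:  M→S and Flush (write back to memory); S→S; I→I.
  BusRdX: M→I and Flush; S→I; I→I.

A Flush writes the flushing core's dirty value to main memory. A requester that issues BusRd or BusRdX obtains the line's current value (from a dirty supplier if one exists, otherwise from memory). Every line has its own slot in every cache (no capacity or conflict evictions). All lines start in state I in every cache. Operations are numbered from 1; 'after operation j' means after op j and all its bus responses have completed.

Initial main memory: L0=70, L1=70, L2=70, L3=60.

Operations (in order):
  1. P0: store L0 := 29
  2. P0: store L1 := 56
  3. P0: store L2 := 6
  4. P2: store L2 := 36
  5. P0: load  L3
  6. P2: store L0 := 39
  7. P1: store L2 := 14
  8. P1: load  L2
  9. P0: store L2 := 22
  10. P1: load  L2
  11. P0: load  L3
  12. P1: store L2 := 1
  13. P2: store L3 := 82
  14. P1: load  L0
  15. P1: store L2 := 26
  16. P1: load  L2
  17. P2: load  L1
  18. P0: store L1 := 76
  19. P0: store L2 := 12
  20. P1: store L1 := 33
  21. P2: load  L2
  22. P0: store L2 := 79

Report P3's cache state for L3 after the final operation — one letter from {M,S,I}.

[1] P0: store L0 := 29 | P0:M(29), P1:I, P2:I, P3:I | bus: BusRdX
[2] P0: store L1 := 56 | P0:M(56), P1:I, P2:I, P3:I | bus: BusRdX
[3] P0: store L2 := 6 | P0:M(6), P1:I, P2:I, P3:I | bus: BusRdX
[4] P2: store L2 := 36 | P0:I, P1:I, P2:M(36), P3:I | bus: BusRdX,Flush
[5] P0: load  L3 | P0:S(60), P1:I, P2:I, P3:I | bus: BusRd
[6] P2: store L0 := 39 | P0:I, P1:I, P2:M(39), P3:I | bus: BusRdX,Flush
[7] P1: store L2 := 14 | P0:I, P1:M(14), P2:I, P3:I | bus: BusRdX,Flush
[8] P1: load  L2 | P0:I, P1:M(14), P2:I, P3:I | bus: none
[9] P0: store L2 := 22 | P0:M(22), P1:I, P2:I, P3:I | bus: BusRdX,Flush
[10] P1: load  L2 | P0:S(22), P1:S(22), P2:I, P3:I | bus: BusRd,Flush
[11] P0: load  L3 | P0:S(60), P1:I, P2:I, P3:I | bus: none
[12] P1: store L2 := 1 | P0:I, P1:M(1), P2:I, P3:I | bus: BusRdX
[13] P2: store L3 := 82 | P0:I, P1:I, P2:M(82), P3:I | bus: BusRdX
[14] P1: load  L0 | P0:I, P1:S(39), P2:S(39), P3:I | bus: BusRd,Flush
[15] P1: store L2 := 26 | P0:I, P1:M(26), P2:I, P3:I | bus: none
[16] P1: load  L2 | P0:I, P1:M(26), P2:I, P3:I | bus: none
[17] P2: load  L1 | P0:S(56), P1:I, P2:S(56), P3:I | bus: BusRd,Flush
[18] P0: store L1 := 76 | P0:M(76), P1:I, P2:I, P3:I | bus: BusRdX
[19] P0: store L2 := 12 | P0:M(12), P1:I, P2:I, P3:I | bus: BusRdX,Flush
[20] P1: store L1 := 33 | P0:I, P1:M(33), P2:I, P3:I | bus: BusRdX,Flush
[21] P2: load  L2 | P0:S(12), P1:I, P2:S(12), P3:I | bus: BusRd,Flush
[22] P0: store L2 := 79 | P0:M(79), P1:I, P2:I, P3:I | bus: BusRdX

state = I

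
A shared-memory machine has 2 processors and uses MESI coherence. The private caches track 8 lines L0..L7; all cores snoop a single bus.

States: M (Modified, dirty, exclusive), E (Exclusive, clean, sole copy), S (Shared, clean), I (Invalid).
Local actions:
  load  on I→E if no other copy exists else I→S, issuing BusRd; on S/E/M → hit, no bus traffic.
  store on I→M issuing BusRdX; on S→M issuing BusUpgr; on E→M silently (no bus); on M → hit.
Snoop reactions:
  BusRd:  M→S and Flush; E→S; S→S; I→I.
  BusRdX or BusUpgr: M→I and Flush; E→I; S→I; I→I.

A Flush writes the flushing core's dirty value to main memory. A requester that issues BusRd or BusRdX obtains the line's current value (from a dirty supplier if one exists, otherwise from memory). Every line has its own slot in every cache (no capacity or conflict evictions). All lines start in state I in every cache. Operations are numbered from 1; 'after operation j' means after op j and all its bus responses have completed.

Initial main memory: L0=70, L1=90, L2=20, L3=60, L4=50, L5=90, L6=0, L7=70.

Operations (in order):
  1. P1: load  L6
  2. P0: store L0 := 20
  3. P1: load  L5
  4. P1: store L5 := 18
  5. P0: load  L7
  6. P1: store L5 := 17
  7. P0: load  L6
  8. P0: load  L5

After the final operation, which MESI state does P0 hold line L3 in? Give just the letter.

1. P1: load  L6  bus=[BusRd]  L6: P0=I P1=E  mem[L6]=0
2. P0: store L0 := 20  bus=[BusRdX]  L0: P0=M P1=I  mem[L0]=70
3. P1: load  L5  bus=[BusRd]  L5: P0=I P1=E  mem[L5]=90
4. P1: store L5 := 18  bus=[-]  L5: P0=I P1=M  mem[L5]=90
5. P0: load  L7  bus=[BusRd]  L7: P0=E P1=I  mem[L7]=70
6. P1: store L5 := 17  bus=[-]  L5: P0=I P1=M  mem[L5]=90
7. P0: load  L6  bus=[BusRd]  L6: P0=S P1=S  mem[L6]=0
8. P0: load  L5  bus=[BusRd,Flush]  L5: P0=S P1=S  mem[L5]=17

state = I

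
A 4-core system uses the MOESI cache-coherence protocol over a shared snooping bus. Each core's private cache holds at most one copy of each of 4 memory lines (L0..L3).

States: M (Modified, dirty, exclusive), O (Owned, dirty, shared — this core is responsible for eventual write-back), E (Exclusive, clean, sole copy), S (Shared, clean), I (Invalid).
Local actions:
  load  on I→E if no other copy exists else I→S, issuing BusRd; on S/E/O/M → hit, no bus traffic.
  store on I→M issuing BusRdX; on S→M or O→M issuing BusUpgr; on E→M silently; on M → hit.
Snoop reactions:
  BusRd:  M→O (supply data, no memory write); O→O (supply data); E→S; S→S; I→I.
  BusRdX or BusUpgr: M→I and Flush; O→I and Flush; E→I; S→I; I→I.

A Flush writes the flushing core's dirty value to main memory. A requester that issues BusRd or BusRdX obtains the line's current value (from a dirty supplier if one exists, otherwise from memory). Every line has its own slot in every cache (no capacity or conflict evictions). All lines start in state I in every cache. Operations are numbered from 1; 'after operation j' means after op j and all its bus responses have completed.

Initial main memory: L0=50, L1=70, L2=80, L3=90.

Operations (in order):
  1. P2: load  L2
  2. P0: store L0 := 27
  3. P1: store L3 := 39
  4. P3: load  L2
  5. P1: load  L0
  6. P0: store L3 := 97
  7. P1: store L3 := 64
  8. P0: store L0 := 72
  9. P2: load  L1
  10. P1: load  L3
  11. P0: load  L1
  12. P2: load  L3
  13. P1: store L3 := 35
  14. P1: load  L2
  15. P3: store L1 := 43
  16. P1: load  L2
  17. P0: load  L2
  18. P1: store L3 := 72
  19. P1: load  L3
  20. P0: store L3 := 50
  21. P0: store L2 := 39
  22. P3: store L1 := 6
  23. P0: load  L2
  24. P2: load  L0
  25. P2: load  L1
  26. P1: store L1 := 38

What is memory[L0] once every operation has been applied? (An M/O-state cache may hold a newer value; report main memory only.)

step 1: P2: load  L2  ⟶  IIEI  (L2)  txn=BusRd  M[L2]=80
step 2: P0: store L0 := 27  ⟶  MIII  (L0)  txn=BusRdX  M[L0]=50
step 3: P1: store L3 := 39  ⟶  IMII  (L3)  txn=BusRdX  M[L3]=90
step 4: P3: load  L2  ⟶  IISS  (L2)  txn=BusRd  M[L2]=80
step 5: P1: load  L0  ⟶  OSII  (L0)  txn=BusRd  M[L0]=50
step 6: P0: store L3 := 97  ⟶  MIII  (L3)  txn=BusRdX+Flush  M[L3]=39
step 7: P1: store L3 := 64  ⟶  IMII  (L3)  txn=BusRdX+Flush  M[L3]=97
step 8: P0: store L0 := 72  ⟶  MIII  (L0)  txn=BusUpgr  M[L0]=50
step 9: P2: load  L1  ⟶  IIEI  (L1)  txn=BusRd  M[L1]=70
step 10: P1: load  L3  ⟶  IMII  (L3)  txn=∅  M[L3]=97
step 11: P0: load  L1  ⟶  SISI  (L1)  txn=BusRd  M[L1]=70
step 12: P2: load  L3  ⟶  IOSI  (L3)  txn=BusRd  M[L3]=97
step 13: P1: store L3 := 35  ⟶  IMII  (L3)  txn=BusUpgr  M[L3]=97
step 14: P1: load  L2  ⟶  ISSS  (L2)  txn=BusRd  M[L2]=80
step 15: P3: store L1 := 43  ⟶  IIIM  (L1)  txn=BusRdX  M[L1]=70
step 16: P1: load  L2  ⟶  ISSS  (L2)  txn=∅  M[L2]=80
step 17: P0: load  L2  ⟶  SSSS  (L2)  txn=BusRd  M[L2]=80
step 18: P1: store L3 := 72  ⟶  IMII  (L3)  txn=∅  M[L3]=97
step 19: P1: load  L3  ⟶  IMII  (L3)  txn=∅  M[L3]=97
step 20: P0: store L3 := 50  ⟶  MIII  (L3)  txn=BusRdX+Flush  M[L3]=72
step 21: P0: store L2 := 39  ⟶  MIII  (L2)  txn=BusUpgr  M[L2]=80
step 22: P3: store L1 := 6  ⟶  IIIM  (L1)  txn=∅  M[L1]=70
step 23: P0: load  L2  ⟶  MIII  (L2)  txn=∅  M[L2]=80
step 24: P2: load  L0  ⟶  OISI  (L0)  txn=BusRd  M[L0]=50
step 25: P2: load  L1  ⟶  IISO  (L1)  txn=BusRd  M[L1]=70
step 26: P1: store L1 := 38  ⟶  IMII  (L1)  txn=BusRdX+Flush  M[L1]=6

memory[L0] = 50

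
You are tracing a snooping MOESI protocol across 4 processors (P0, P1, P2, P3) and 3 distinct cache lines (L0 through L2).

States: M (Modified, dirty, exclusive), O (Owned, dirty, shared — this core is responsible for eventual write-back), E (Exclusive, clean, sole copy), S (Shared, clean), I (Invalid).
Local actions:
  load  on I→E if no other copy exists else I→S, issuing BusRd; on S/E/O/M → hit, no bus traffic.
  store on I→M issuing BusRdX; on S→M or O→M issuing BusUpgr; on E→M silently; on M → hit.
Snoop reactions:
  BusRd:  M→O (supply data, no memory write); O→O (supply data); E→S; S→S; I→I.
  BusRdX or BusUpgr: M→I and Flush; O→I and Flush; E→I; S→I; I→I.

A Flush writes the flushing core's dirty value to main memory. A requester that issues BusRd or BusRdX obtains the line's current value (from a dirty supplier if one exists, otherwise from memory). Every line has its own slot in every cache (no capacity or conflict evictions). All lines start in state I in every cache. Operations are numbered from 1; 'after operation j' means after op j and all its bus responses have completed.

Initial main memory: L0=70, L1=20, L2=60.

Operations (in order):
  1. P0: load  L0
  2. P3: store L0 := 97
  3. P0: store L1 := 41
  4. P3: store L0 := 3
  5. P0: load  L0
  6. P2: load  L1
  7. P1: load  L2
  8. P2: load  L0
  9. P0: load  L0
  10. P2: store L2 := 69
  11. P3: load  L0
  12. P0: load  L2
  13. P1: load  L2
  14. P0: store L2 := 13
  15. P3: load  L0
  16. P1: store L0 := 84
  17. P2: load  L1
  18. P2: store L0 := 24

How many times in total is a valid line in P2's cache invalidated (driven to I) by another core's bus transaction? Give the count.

invalidations = 2

[1] P0: load  L0 | P0:E(70), P1:I, P2:I, P3:I | bus: BusRd
[2] P3: store L0 := 97 | P0:I, P1:I, P2:I, P3:M(97) | bus: BusRdX
[3] P0: store L1 := 41 | P0:M(41), P1:I, P2:I, P3:I | bus: BusRdX
[4] P3: store L0 := 3 | P0:I, P1:I, P2:I, P3:M(3) | bus: none
[5] P0: load  L0 | P0:S(3), P1:I, P2:I, P3:O(3) | bus: BusRd
[6] P2: load  L1 | P0:O(41), P1:I, P2:S(41), P3:I | bus: BusRd
[7] P1: load  L2 | P0:I, P1:E(60), P2:I, P3:I | bus: BusRd
[8] P2: load  L0 | P0:S(3), P1:I, P2:S(3), P3:O(3) | bus: BusRd
[9] P0: load  L0 | P0:S(3), P1:I, P2:S(3), P3:O(3) | bus: none
[10] P2: store L2 := 69 | P0:I, P1:I, P2:M(69), P3:I | bus: BusRdX
[11] P3: load  L0 | P0:S(3), P1:I, P2:S(3), P3:O(3) | bus: none
[12] P0: load  L2 | P0:S(69), P1:I, P2:O(69), P3:I | bus: BusRd
[13] P1: load  L2 | P0:S(69), P1:S(69), P2:O(69), P3:I | bus: BusRd
[14] P0: store L2 := 13 | P0:M(13), P1:I, P2:I, P3:I | bus: BusUpgr,Flush
[15] P3: load  L0 | P0:S(3), P1:I, P2:S(3), P3:O(3) | bus: none
[16] P1: store L0 := 84 | P0:I, P1:M(84), P2:I, P3:I | bus: BusRdX,Flush
[17] P2: load  L1 | P0:O(41), P1:I, P2:S(41), P3:I | bus: none
[18] P2: store L0 := 24 | P0:I, P1:I, P2:M(24), P3:I | bus: BusRdX,Flush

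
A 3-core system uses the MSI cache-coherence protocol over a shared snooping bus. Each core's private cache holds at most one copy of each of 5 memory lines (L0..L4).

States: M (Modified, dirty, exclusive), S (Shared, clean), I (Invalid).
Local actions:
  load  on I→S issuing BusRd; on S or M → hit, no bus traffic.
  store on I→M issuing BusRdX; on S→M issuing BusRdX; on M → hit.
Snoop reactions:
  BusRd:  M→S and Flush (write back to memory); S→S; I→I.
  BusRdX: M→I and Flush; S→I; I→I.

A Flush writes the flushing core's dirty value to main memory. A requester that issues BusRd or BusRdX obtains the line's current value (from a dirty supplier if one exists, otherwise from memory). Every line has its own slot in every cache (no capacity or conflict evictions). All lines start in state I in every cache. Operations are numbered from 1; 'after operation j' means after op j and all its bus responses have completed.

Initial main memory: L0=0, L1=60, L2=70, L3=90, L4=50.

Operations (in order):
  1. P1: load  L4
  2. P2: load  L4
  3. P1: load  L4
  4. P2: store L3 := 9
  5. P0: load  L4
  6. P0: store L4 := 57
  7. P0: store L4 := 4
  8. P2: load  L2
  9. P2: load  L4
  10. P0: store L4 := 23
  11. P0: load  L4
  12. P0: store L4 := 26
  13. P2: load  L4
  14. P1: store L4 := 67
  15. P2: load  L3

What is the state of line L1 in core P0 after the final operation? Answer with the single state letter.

  op1 P1: load  L4 → I/S/I on L4; bus BusRd; mem=50
  op2 P2: load  L4 → I/S/S on L4; bus BusRd; mem=50
  op3 P1: load  L4 → I/S/S on L4; bus (none); mem=50
  op4 P2: store L3 := 9 → I/I/M on L3; bus BusRdX; mem=90
  op5 P0: load  L4 → S/S/S on L4; bus BusRd; mem=50
  op6 P0: store L4 := 57 → M/I/I on L4; bus BusRdX; mem=50
  op7 P0: store L4 := 4 → M/I/I on L4; bus (none); mem=50
  op8 P2: load  L2 → I/I/S on L2; bus BusRd; mem=70
  op9 P2: load  L4 → S/I/S on L4; bus BusRd Flush; mem=4
  op10 P0: store L4 := 23 → M/I/I on L4; bus BusRdX; mem=4
  op11 P0: load  L4 → M/I/I on L4; bus (none); mem=4
  op12 P0: store L4 := 26 → M/I/I on L4; bus (none); mem=4
  op13 P2: load  L4 → S/I/S on L4; bus BusRd Flush; mem=26
  op14 P1: store L4 := 67 → I/M/I on L4; bus BusRdX; mem=26
  op15 P2: load  L3 → I/I/M on L3; bus (none); mem=90

state = I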